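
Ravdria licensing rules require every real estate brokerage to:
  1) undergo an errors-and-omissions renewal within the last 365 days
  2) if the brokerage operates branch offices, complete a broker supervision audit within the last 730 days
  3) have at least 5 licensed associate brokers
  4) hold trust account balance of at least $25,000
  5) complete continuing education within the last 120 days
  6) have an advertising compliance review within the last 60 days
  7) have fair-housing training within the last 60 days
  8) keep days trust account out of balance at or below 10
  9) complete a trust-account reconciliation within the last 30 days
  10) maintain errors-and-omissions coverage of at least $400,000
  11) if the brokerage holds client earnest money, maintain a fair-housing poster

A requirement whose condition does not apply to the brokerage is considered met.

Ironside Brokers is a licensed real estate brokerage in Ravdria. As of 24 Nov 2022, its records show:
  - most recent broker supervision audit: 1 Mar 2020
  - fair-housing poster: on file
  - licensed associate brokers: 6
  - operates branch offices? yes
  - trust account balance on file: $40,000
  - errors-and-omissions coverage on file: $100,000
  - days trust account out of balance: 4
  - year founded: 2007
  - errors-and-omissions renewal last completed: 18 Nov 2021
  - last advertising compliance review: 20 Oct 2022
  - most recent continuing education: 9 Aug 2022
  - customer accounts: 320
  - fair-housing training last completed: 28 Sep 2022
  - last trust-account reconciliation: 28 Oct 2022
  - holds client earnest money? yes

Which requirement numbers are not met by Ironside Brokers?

1. errors-and-omissions renewal 371 days ago vs limit 365 → not met
2. condition 'operates branch offices' holds; broker supervision audit 998 days ago vs limit 730 → not met
3. licensed associate brokers 6 ≥ 5 → met
4. trust account balance $40,000 ≥ $25,000 → met
5. continuing education 107 days ago vs limit 120 → met
6. advertising compliance review 35 days ago vs limit 60 → met
7. fair-housing training 57 days ago vs limit 60 → met
8. days trust account out of balance 4 ≤ 10 → met
9. trust-account reconciliation 27 days ago vs limit 30 → met
10. errors-and-omissions coverage $100,000 < $400,000 → not met
11. condition 'holds client earnest money' holds; fair-housing poster present → met
Not met: 1, 2, 10

1, 2, 10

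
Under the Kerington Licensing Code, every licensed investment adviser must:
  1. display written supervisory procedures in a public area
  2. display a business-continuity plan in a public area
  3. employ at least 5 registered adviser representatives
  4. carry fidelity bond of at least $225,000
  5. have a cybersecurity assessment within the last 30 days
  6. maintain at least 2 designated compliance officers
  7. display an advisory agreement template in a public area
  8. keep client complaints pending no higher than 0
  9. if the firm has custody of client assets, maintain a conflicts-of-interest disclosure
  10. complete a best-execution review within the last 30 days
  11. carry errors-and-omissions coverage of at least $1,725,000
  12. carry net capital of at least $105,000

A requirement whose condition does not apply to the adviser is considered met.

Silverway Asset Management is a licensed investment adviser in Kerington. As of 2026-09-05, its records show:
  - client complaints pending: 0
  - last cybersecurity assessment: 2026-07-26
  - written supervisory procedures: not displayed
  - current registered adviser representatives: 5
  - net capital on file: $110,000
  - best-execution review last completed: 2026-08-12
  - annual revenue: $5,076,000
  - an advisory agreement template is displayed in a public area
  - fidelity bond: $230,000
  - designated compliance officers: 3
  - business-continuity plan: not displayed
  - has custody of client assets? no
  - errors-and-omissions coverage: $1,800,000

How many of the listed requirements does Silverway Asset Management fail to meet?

3

1. written supervisory procedures absent → not met
2. business-continuity plan absent → not met
3. registered adviser representatives 5 ≥ 5 → met
4. fidelity bond $230,000 ≥ $225,000 → met
5. cybersecurity assessment 41 days ago vs limit 30 → not met
6. designated compliance officers 3 ≥ 2 → met
7. advisory agreement template present → met
8. client complaints pending 0 ≤ 0 → met
9. condition 'has custody of client assets' does not hold → requirement n/a → met
10. best-execution review 24 days ago vs limit 30 → met
11. errors-and-omissions coverage $1,800,000 ≥ $1,725,000 → met
12. net capital $110,000 ≥ $105,000 → met
Not met: 3 of 12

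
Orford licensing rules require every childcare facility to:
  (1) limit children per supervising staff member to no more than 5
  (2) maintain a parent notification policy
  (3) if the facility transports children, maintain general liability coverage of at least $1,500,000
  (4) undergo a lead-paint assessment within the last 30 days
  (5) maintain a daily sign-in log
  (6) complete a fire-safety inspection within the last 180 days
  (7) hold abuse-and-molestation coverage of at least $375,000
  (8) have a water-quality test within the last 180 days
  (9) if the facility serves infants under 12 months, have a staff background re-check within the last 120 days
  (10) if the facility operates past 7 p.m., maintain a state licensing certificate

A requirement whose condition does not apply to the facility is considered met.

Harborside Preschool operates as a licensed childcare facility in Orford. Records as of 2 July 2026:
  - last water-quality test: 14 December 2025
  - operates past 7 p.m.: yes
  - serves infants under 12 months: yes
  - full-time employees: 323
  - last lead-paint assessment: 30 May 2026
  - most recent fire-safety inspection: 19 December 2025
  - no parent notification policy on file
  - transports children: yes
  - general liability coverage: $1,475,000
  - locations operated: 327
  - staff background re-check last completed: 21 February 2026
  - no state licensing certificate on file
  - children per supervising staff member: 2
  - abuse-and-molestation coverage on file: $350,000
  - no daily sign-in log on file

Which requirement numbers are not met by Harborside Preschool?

2, 3, 4, 5, 6, 7, 8, 9, 10

1. children per supervising staff member 2 ≤ 5 → met
2. parent notification policy absent → not met
3. condition 'transports children' holds; general liability coverage $1,475,000 < $1,500,000 → not met
4. lead-paint assessment 33 days ago vs limit 30 → not met
5. daily sign-in log absent → not met
6. fire-safety inspection 195 days ago vs limit 180 → not met
7. abuse-and-molestation coverage $350,000 < $375,000 → not met
8. water-quality test 200 days ago vs limit 180 → not met
9. condition 'serves infants under 12 months' holds; staff background re-check 131 days ago vs limit 120 → not met
10. condition 'operates past 7 p.m.' holds; state licensing certificate absent → not met
Not met: 2, 3, 4, 5, 6, 7, 8, 9, 10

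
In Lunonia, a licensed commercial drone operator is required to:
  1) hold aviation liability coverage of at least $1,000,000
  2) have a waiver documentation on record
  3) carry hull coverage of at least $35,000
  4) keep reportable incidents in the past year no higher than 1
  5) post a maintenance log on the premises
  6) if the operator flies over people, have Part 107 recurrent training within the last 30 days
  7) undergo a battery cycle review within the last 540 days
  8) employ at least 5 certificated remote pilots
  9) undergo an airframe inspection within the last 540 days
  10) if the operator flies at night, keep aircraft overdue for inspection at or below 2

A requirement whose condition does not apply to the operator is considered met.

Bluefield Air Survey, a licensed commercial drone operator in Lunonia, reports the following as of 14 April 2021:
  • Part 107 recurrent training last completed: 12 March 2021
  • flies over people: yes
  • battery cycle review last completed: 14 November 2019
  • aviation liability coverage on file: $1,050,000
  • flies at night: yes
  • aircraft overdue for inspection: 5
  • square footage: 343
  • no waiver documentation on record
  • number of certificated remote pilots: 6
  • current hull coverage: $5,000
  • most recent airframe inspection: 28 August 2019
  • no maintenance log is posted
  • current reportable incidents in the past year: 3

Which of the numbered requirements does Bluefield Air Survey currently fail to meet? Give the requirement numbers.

2, 3, 4, 5, 6, 9, 10

1. aviation liability coverage $1,050,000 ≥ $1,000,000 → met
2. waiver documentation absent → not met
3. hull coverage $5,000 < $35,000 → not met
4. reportable incidents in the past year 3 > 1 → not met
5. maintenance log absent → not met
6. condition 'flies over people' holds; Part 107 recurrent training 33 days ago vs limit 30 → not met
7. battery cycle review 517 days ago vs limit 540 → met
8. certificated remote pilots 6 ≥ 5 → met
9. airframe inspection 595 days ago vs limit 540 → not met
10. condition 'flies at night' holds; aircraft overdue for inspection 5 > 2 → not met
Not met: 2, 3, 4, 5, 6, 9, 10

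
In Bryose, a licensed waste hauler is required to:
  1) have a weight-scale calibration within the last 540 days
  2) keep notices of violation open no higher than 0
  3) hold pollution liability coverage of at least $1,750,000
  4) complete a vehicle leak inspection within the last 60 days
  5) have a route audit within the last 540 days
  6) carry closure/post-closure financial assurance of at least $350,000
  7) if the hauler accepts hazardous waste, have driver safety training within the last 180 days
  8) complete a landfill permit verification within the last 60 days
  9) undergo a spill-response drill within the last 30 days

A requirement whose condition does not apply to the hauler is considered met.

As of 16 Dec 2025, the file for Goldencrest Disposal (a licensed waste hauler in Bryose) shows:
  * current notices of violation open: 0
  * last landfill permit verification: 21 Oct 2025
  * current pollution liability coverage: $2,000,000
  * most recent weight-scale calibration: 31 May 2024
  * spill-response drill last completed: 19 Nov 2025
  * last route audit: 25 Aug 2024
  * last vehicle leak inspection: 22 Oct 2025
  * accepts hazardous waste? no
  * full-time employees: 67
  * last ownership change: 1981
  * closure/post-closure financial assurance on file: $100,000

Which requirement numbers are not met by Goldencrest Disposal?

1, 6

1. weight-scale calibration 564 days ago vs limit 540 → not met
2. notices of violation open 0 ≤ 0 → met
3. pollution liability coverage $2,000,000 ≥ $1,750,000 → met
4. vehicle leak inspection 55 days ago vs limit 60 → met
5. route audit 478 days ago vs limit 540 → met
6. closure/post-closure financial assurance $100,000 < $350,000 → not met
7. condition 'accepts hazardous waste' does not hold → requirement n/a → met
8. landfill permit verification 56 days ago vs limit 60 → met
9. spill-response drill 27 days ago vs limit 30 → met
Not met: 1, 6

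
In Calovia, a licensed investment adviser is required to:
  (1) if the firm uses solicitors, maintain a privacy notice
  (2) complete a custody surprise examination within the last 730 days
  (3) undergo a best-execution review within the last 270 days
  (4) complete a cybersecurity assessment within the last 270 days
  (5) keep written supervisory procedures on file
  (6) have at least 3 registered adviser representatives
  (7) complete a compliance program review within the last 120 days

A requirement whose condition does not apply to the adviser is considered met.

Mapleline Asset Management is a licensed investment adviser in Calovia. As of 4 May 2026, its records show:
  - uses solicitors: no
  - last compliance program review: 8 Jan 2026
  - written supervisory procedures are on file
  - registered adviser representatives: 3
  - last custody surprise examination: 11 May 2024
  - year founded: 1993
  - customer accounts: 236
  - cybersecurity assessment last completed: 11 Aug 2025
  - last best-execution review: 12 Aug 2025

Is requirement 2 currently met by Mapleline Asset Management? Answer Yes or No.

2. custody surprise examination 723 days ago vs limit 730 → met

Yes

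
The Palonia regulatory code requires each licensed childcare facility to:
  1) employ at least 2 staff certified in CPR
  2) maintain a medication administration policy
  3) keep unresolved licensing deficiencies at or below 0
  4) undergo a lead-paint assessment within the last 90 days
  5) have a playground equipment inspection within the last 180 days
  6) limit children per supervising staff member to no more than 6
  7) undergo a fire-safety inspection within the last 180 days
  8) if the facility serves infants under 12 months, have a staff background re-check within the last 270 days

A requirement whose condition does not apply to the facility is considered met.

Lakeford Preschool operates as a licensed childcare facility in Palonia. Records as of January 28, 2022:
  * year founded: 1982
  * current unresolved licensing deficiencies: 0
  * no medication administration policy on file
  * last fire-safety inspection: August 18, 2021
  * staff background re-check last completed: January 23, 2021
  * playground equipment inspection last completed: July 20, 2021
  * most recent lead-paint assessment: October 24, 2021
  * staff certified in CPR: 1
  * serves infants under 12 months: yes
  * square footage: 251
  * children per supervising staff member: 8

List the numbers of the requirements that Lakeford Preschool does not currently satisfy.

1. staff certified in CPR 1 < 2 → not met
2. medication administration policy absent → not met
3. unresolved licensing deficiencies 0 ≤ 0 → met
4. lead-paint assessment 96 days ago vs limit 90 → not met
5. playground equipment inspection 192 days ago vs limit 180 → not met
6. children per supervising staff member 8 > 6 → not met
7. fire-safety inspection 163 days ago vs limit 180 → met
8. condition 'serves infants under 12 months' holds; staff background re-check 370 days ago vs limit 270 → not met
Not met: 1, 2, 4, 5, 6, 8

1, 2, 4, 5, 6, 8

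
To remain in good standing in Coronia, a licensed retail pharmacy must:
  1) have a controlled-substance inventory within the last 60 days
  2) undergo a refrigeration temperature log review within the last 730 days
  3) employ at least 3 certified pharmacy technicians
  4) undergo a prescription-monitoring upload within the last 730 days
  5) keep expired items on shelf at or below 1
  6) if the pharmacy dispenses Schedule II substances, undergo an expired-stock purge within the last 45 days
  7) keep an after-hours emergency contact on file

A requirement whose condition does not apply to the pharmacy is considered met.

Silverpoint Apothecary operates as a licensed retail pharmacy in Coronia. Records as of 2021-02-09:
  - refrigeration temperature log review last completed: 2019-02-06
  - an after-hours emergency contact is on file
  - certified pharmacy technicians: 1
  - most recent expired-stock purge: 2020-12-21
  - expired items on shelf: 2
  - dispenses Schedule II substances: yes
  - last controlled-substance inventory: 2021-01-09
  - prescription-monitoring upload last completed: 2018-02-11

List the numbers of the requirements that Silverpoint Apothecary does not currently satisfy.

2, 3, 4, 5, 6

1. controlled-substance inventory 31 days ago vs limit 60 → met
2. refrigeration temperature log review 734 days ago vs limit 730 → not met
3. certified pharmacy technicians 1 < 3 → not met
4. prescription-monitoring upload 1094 days ago vs limit 730 → not met
5. expired items on shelf 2 > 1 → not met
6. condition 'dispenses Schedule II substances' holds; expired-stock purge 50 days ago vs limit 45 → not met
7. after-hours emergency contact present → met
Not met: 2, 3, 4, 5, 6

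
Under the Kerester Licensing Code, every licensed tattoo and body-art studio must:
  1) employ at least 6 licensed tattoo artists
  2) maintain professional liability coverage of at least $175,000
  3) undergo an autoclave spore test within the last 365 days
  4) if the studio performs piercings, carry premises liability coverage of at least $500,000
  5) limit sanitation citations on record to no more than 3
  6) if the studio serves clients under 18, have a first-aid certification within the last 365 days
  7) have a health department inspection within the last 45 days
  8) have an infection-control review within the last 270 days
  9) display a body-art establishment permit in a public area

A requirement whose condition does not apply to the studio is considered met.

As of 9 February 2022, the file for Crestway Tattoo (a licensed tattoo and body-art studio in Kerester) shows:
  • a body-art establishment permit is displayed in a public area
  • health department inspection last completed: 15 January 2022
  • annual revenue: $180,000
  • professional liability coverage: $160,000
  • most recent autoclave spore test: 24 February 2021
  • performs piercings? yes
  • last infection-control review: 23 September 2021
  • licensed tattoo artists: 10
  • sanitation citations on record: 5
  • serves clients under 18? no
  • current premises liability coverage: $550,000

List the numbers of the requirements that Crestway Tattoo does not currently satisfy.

1. licensed tattoo artists 10 ≥ 6 → met
2. professional liability coverage $160,000 < $175,000 → not met
3. autoclave spore test 350 days ago vs limit 365 → met
4. condition 'performs piercings' holds; premises liability coverage $550,000 ≥ $500,000 → met
5. sanitation citations on record 5 > 3 → not met
6. condition 'serves clients under 18' does not hold → requirement n/a → met
7. health department inspection 25 days ago vs limit 45 → met
8. infection-control review 139 days ago vs limit 270 → met
9. body-art establishment permit present → met
Not met: 2, 5

2, 5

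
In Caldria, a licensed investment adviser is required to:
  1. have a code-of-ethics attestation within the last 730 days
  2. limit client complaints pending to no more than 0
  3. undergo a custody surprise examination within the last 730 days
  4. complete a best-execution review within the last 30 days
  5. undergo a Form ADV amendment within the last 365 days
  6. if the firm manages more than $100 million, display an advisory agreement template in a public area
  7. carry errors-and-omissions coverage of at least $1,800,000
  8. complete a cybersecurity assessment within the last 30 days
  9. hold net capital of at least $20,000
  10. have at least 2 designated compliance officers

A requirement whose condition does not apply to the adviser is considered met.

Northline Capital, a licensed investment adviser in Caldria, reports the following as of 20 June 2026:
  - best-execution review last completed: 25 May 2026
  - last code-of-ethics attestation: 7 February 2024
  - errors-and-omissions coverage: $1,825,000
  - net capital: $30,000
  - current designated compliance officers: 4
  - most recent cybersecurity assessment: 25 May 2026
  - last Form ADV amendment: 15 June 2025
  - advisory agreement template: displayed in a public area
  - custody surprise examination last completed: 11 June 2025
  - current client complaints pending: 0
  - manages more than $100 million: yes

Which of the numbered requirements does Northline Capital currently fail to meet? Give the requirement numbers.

1. code-of-ethics attestation 864 days ago vs limit 730 → not met
2. client complaints pending 0 ≤ 0 → met
3. custody surprise examination 374 days ago vs limit 730 → met
4. best-execution review 26 days ago vs limit 30 → met
5. Form ADV amendment 370 days ago vs limit 365 → not met
6. condition 'manages more than $100 million' holds; advisory agreement template present → met
7. errors-and-omissions coverage $1,825,000 ≥ $1,800,000 → met
8. cybersecurity assessment 26 days ago vs limit 30 → met
9. net capital $30,000 ≥ $20,000 → met
10. designated compliance officers 4 ≥ 2 → met
Not met: 1, 5

1, 5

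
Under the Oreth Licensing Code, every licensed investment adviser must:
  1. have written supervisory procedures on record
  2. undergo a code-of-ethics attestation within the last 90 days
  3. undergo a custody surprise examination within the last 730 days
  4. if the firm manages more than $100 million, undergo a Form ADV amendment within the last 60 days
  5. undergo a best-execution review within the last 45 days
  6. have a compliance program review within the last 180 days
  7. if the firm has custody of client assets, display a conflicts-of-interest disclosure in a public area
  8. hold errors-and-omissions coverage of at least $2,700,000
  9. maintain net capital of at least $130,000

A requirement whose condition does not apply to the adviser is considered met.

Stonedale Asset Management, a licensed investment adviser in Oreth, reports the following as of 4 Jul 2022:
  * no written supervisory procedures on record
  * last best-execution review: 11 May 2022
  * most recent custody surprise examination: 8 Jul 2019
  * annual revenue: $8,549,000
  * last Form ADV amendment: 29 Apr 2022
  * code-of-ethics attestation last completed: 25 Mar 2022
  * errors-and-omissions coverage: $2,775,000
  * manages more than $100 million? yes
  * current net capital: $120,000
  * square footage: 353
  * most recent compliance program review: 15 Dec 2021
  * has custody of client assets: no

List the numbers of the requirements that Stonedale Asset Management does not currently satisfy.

1, 2, 3, 4, 5, 6, 9

1. written supervisory procedures absent → not met
2. code-of-ethics attestation 101 days ago vs limit 90 → not met
3. custody surprise examination 1092 days ago vs limit 730 → not met
4. condition 'manages more than $100 million' holds; Form ADV amendment 66 days ago vs limit 60 → not met
5. best-execution review 54 days ago vs limit 45 → not met
6. compliance program review 201 days ago vs limit 180 → not met
7. condition 'has custody of client assets' does not hold → requirement n/a → met
8. errors-and-omissions coverage $2,775,000 ≥ $2,700,000 → met
9. net capital $120,000 < $130,000 → not met
Not met: 1, 2, 3, 4, 5, 6, 9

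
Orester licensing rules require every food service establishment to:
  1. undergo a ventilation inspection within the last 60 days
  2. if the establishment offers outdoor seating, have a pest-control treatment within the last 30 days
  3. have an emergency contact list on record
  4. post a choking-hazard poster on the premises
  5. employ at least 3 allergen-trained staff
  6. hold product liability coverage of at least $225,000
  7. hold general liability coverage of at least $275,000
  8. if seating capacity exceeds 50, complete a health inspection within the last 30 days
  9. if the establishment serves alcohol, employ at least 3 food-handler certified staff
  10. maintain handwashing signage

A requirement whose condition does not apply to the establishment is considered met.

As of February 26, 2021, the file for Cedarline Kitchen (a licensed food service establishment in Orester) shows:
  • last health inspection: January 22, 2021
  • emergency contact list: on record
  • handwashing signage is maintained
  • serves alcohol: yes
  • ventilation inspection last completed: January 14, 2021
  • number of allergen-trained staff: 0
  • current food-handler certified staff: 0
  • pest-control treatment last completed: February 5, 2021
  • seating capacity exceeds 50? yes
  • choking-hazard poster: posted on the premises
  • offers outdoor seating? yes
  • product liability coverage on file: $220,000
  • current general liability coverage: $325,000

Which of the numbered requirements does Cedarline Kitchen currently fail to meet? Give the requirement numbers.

5, 6, 8, 9

1. ventilation inspection 43 days ago vs limit 60 → met
2. condition 'offers outdoor seating' holds; pest-control treatment 21 days ago vs limit 30 → met
3. emergency contact list present → met
4. choking-hazard poster present → met
5. allergen-trained staff 0 < 3 → not met
6. product liability coverage $220,000 < $225,000 → not met
7. general liability coverage $325,000 ≥ $275,000 → met
8. condition 'seating capacity exceeds 50' holds; health inspection 35 days ago vs limit 30 → not met
9. condition 'serves alcohol' holds; food-handler certified staff 0 < 3 → not met
10. handwashing signage present → met
Not met: 5, 6, 8, 9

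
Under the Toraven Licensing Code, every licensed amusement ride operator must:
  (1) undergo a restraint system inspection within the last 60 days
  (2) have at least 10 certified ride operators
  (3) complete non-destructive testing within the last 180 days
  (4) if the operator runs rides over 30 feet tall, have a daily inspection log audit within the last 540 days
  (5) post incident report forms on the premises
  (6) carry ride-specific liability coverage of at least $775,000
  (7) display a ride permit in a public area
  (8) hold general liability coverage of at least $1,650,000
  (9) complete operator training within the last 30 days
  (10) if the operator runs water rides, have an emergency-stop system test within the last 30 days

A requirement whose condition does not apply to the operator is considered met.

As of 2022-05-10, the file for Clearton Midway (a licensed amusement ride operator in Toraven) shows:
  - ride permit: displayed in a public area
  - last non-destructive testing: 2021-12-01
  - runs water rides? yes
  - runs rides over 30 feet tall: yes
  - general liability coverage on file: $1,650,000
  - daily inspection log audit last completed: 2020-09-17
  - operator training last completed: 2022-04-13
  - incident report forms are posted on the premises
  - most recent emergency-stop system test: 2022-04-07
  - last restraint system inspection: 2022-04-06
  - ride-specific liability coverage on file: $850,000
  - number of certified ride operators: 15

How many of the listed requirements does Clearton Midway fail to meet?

2

1. restraint system inspection 34 days ago vs limit 60 → met
2. certified ride operators 15 ≥ 10 → met
3. non-destructive testing 160 days ago vs limit 180 → met
4. condition 'runs rides over 30 feet tall' holds; daily inspection log audit 600 days ago vs limit 540 → not met
5. incident report forms present → met
6. ride-specific liability coverage $850,000 ≥ $775,000 → met
7. ride permit present → met
8. general liability coverage $1,650,000 ≥ $1,650,000 → met
9. operator training 27 days ago vs limit 30 → met
10. condition 'runs water rides' holds; emergency-stop system test 33 days ago vs limit 30 → not met
Not met: 2 of 10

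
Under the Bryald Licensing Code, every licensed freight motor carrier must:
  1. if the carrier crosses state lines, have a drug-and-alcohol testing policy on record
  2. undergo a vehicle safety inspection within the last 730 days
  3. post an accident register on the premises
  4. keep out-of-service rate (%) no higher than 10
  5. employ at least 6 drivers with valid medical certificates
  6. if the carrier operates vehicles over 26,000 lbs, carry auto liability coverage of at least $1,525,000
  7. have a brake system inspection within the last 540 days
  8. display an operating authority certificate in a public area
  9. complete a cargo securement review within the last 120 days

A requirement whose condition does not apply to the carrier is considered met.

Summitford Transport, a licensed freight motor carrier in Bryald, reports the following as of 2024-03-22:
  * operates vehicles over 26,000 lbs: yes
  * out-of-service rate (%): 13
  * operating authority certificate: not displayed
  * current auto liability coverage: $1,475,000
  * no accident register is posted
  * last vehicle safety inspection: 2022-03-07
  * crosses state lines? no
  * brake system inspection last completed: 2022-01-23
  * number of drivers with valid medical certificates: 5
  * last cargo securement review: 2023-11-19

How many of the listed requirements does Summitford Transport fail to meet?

8

1. condition 'crosses state lines' does not hold → requirement n/a → met
2. vehicle safety inspection 746 days ago vs limit 730 → not met
3. accident register absent → not met
4. out-of-service rate (%) 13 > 10 → not met
5. drivers with valid medical certificates 5 < 6 → not met
6. condition 'operates vehicles over 26,000 lbs' holds; auto liability coverage $1,475,000 < $1,525,000 → not met
7. brake system inspection 789 days ago vs limit 540 → not met
8. operating authority certificate absent → not met
9. cargo securement review 124 days ago vs limit 120 → not met
Not met: 8 of 9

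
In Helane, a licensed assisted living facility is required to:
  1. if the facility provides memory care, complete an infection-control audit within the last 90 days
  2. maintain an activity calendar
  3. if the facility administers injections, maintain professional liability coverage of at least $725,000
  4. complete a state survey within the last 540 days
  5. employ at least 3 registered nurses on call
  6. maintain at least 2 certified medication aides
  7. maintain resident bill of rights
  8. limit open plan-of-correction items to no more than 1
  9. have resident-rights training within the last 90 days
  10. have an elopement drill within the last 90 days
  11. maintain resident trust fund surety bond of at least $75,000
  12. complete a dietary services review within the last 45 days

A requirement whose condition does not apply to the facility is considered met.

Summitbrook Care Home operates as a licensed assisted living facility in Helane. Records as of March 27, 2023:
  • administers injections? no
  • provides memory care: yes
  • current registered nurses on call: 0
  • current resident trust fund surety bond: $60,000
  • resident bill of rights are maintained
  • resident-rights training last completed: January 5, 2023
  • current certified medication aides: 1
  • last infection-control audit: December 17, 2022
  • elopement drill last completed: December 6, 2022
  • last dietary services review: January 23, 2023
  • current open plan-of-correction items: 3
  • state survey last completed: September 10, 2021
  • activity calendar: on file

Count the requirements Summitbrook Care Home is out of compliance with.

8

1. condition 'provides memory care' holds; infection-control audit 100 days ago vs limit 90 → not met
2. activity calendar present → met
3. condition 'administers injections' does not hold → requirement n/a → met
4. state survey 563 days ago vs limit 540 → not met
5. registered nurses on call 0 < 3 → not met
6. certified medication aides 1 < 2 → not met
7. resident bill of rights present → met
8. open plan-of-correction items 3 > 1 → not met
9. resident-rights training 81 days ago vs limit 90 → met
10. elopement drill 111 days ago vs limit 90 → not met
11. resident trust fund surety bond $60,000 < $75,000 → not met
12. dietary services review 63 days ago vs limit 45 → not met
Not met: 8 of 12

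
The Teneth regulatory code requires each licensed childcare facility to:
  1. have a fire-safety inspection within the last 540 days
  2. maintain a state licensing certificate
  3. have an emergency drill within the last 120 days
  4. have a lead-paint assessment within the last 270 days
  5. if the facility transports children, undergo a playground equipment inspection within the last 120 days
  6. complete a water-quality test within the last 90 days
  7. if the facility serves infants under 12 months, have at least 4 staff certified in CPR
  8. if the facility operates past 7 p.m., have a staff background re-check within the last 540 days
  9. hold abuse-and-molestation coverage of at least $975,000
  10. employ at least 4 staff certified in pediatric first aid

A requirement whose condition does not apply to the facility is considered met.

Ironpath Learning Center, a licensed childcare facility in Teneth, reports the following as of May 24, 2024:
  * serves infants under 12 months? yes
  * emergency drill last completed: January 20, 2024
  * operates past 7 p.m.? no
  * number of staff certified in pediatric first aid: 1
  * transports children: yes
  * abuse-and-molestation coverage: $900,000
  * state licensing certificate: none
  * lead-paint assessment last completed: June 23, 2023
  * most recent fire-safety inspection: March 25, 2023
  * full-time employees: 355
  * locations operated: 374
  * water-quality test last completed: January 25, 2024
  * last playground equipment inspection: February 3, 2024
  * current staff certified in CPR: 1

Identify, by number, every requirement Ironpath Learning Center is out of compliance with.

2, 3, 4, 6, 7, 9, 10

1. fire-safety inspection 426 days ago vs limit 540 → met
2. state licensing certificate absent → not met
3. emergency drill 125 days ago vs limit 120 → not met
4. lead-paint assessment 336 days ago vs limit 270 → not met
5. condition 'transports children' holds; playground equipment inspection 111 days ago vs limit 120 → met
6. water-quality test 120 days ago vs limit 90 → not met
7. condition 'serves infants under 12 months' holds; staff certified in CPR 1 < 4 → not met
8. condition 'operates past 7 p.m.' does not hold → requirement n/a → met
9. abuse-and-molestation coverage $900,000 < $975,000 → not met
10. staff certified in pediatric first aid 1 < 4 → not met
Not met: 2, 3, 4, 6, 7, 9, 10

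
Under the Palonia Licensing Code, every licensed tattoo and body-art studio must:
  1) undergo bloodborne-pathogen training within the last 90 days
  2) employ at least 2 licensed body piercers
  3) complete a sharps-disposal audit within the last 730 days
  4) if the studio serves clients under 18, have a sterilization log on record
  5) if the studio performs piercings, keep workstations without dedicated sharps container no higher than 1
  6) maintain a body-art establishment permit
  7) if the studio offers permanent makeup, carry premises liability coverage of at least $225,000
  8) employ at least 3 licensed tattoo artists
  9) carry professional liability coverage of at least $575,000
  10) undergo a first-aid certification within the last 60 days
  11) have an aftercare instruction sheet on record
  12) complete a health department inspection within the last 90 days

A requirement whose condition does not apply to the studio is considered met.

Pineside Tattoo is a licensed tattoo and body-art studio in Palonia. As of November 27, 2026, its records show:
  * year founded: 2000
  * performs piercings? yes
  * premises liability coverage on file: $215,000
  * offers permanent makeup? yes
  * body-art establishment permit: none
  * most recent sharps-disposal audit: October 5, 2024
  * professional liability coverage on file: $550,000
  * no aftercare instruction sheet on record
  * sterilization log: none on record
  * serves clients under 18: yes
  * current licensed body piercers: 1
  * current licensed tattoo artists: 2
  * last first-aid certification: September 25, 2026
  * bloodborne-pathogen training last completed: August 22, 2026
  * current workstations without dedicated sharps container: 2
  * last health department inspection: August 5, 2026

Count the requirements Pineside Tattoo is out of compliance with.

12

1. bloodborne-pathogen training 97 days ago vs limit 90 → not met
2. licensed body piercers 1 < 2 → not met
3. sharps-disposal audit 783 days ago vs limit 730 → not met
4. condition 'serves clients under 18' holds; sterilization log absent → not met
5. condition 'performs piercings' holds; workstations without dedicated sharps container 2 > 1 → not met
6. body-art establishment permit absent → not met
7. condition 'offers permanent makeup' holds; premises liability coverage $215,000 < $225,000 → not met
8. licensed tattoo artists 2 < 3 → not met
9. professional liability coverage $550,000 < $575,000 → not met
10. first-aid certification 63 days ago vs limit 60 → not met
11. aftercare instruction sheet absent → not met
12. health department inspection 114 days ago vs limit 90 → not met
Not met: 12 of 12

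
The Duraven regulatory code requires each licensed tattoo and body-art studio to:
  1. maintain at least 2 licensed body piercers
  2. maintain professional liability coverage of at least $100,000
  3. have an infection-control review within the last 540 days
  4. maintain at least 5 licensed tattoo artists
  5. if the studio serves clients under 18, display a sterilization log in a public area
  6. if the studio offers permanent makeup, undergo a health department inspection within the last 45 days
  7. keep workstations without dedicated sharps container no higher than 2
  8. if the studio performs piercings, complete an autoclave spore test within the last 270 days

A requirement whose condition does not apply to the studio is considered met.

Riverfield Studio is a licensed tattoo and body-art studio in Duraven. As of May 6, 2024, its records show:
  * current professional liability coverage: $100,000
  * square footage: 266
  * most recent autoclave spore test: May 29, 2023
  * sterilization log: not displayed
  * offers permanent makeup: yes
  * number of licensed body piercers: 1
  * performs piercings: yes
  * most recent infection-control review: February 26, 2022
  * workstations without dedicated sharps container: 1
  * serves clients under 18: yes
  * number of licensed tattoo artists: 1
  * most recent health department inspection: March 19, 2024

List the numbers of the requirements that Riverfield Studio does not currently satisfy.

1, 3, 4, 5, 6, 8

1. licensed body piercers 1 < 2 → not met
2. professional liability coverage $100,000 ≥ $100,000 → met
3. infection-control review 800 days ago vs limit 540 → not met
4. licensed tattoo artists 1 < 5 → not met
5. condition 'serves clients under 18' holds; sterilization log absent → not met
6. condition 'offers permanent makeup' holds; health department inspection 48 days ago vs limit 45 → not met
7. workstations without dedicated sharps container 1 ≤ 2 → met
8. condition 'performs piercings' holds; autoclave spore test 343 days ago vs limit 270 → not met
Not met: 1, 3, 4, 5, 6, 8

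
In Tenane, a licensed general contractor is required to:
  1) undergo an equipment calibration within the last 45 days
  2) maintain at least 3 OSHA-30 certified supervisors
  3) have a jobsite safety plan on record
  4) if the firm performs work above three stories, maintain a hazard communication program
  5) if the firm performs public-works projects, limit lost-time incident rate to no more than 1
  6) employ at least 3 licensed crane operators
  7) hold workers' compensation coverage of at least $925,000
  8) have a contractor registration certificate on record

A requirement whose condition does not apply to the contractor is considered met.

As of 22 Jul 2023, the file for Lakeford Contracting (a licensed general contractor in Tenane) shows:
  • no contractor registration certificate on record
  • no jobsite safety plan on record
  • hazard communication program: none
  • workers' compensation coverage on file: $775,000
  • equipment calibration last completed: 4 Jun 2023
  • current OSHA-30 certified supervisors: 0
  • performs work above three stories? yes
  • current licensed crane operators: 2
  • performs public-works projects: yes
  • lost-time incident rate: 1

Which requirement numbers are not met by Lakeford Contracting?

1. equipment calibration 48 days ago vs limit 45 → not met
2. OSHA-30 certified supervisors 0 < 3 → not met
3. jobsite safety plan absent → not met
4. condition 'performs work above three stories' holds; hazard communication program absent → not met
5. condition 'performs public-works projects' holds; lost-time incident rate 1 ≤ 1 → met
6. licensed crane operators 2 < 3 → not met
7. workers' compensation coverage $775,000 < $925,000 → not met
8. contractor registration certificate absent → not met
Not met: 1, 2, 3, 4, 6, 7, 8

1, 2, 3, 4, 6, 7, 8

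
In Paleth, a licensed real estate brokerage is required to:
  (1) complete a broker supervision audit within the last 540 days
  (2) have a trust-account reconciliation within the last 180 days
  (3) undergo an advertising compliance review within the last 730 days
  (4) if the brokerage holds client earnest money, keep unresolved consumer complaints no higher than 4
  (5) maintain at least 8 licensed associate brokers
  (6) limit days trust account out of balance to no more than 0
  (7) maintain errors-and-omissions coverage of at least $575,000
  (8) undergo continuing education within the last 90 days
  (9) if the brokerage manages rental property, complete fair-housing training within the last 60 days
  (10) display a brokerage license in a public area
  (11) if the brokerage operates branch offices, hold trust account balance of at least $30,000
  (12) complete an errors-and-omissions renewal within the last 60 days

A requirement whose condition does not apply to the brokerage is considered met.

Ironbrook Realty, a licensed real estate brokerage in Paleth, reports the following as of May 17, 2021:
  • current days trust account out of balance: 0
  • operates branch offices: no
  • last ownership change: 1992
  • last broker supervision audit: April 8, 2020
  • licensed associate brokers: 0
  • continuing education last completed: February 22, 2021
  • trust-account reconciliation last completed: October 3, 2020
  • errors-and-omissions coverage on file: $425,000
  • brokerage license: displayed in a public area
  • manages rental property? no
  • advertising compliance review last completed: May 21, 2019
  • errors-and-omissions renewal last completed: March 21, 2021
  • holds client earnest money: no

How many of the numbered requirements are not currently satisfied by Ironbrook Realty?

3

1. broker supervision audit 404 days ago vs limit 540 → met
2. trust-account reconciliation 226 days ago vs limit 180 → not met
3. advertising compliance review 727 days ago vs limit 730 → met
4. condition 'holds client earnest money' does not hold → requirement n/a → met
5. licensed associate brokers 0 < 8 → not met
6. days trust account out of balance 0 ≤ 0 → met
7. errors-and-omissions coverage $425,000 < $575,000 → not met
8. continuing education 84 days ago vs limit 90 → met
9. condition 'manages rental property' does not hold → requirement n/a → met
10. brokerage license present → met
11. condition 'operates branch offices' does not hold → requirement n/a → met
12. errors-and-omissions renewal 57 days ago vs limit 60 → met
Not met: 3 of 12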